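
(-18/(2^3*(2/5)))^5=-184528125/32768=-5631.35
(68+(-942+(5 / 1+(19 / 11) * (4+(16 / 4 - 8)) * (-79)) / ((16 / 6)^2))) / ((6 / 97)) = -5421427 / 384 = -14118.30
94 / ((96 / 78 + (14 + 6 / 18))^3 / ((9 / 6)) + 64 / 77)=644026383 / 17226632435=0.04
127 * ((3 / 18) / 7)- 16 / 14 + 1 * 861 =36241 / 42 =862.88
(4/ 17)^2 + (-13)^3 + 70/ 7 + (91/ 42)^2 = -22704131/ 10404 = -2182.25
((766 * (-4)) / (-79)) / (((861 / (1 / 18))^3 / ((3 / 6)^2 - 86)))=-383 / 428676765588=-0.00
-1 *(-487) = 487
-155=-155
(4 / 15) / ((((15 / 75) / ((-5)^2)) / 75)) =2500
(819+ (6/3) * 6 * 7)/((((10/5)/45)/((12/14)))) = 17415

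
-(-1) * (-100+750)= 650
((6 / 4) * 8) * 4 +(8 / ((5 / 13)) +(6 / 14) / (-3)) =2403 / 35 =68.66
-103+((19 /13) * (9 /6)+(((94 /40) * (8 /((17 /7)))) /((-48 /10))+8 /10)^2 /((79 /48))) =-4470135559 /44520450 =-100.41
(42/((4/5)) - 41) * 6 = 69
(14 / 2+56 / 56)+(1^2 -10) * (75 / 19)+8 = -371 / 19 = -19.53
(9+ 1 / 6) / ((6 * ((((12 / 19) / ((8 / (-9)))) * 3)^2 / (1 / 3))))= 19855 / 177147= 0.11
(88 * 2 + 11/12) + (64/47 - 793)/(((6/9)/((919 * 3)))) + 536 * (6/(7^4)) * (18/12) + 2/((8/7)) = -2216522383339/677082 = -3273639.51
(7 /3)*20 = 140 /3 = 46.67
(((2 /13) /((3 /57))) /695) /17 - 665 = -102140637 /153595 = -665.00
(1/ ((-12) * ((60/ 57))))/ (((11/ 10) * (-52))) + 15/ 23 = 206357/ 315744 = 0.65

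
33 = 33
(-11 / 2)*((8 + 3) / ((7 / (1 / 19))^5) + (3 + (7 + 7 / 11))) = -2434524059801 / 41615795893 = -58.50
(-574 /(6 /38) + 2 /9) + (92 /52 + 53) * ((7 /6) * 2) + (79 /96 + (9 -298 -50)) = -14397527 /3744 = -3845.49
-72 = -72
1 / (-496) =-1 / 496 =-0.00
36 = 36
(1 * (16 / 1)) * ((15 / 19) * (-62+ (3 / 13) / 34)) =-3288120 / 4199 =-783.07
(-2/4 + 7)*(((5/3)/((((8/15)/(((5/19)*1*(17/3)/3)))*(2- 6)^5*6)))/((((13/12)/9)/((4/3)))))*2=-2125/58368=-0.04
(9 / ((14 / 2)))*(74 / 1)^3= 3647016 / 7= 521002.29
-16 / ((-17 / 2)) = 32 / 17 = 1.88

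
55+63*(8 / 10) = 105.40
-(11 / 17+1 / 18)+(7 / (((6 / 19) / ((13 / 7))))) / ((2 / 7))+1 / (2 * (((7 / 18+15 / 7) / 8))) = 28300379 / 195228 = 144.96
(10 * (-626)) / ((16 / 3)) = -4695 / 4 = -1173.75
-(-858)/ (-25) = -858/ 25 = -34.32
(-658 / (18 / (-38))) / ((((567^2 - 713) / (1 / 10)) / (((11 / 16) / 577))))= 68761 / 133263181440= 0.00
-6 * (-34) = 204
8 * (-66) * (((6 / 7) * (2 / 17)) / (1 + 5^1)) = -1056 / 119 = -8.87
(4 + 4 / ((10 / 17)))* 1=54 / 5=10.80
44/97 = 0.45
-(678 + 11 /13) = -8825 /13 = -678.85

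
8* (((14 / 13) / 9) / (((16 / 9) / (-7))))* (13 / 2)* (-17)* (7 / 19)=5831 / 38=153.45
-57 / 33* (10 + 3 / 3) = -19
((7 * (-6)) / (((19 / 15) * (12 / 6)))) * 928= -292320 / 19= -15385.26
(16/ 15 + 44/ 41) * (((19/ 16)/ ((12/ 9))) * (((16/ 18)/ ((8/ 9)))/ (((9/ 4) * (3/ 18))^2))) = 25004/ 1845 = 13.55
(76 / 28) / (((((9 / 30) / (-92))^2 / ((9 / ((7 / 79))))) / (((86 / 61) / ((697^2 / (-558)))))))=-60966181843200 / 1452083101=-41985.33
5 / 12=0.42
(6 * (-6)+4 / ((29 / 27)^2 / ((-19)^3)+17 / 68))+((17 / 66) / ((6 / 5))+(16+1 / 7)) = -50303964031 / 13851259884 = -3.63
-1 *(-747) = 747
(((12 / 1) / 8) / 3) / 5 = 1 / 10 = 0.10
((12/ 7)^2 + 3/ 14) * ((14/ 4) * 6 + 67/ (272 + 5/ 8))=4772711/ 71246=66.99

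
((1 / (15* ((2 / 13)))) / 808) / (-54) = -0.00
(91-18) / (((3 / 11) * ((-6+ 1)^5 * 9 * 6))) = -803 / 506250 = -0.00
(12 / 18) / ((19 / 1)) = 2 / 57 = 0.04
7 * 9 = 63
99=99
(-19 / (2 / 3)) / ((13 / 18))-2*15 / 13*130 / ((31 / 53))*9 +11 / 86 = -161349025 / 34658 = -4655.46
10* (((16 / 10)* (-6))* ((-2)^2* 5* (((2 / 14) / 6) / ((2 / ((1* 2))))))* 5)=-1600 / 7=-228.57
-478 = -478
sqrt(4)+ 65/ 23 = 111/ 23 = 4.83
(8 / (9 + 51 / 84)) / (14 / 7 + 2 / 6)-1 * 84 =-22500 / 269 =-83.64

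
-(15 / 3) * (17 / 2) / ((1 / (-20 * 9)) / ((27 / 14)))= 103275 / 7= 14753.57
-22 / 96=-11 / 48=-0.23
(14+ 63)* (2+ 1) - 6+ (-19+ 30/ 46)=4753/ 23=206.65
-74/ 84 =-37/ 42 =-0.88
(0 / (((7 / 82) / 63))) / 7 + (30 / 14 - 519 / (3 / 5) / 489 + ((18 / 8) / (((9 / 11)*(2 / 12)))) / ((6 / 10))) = 190825 / 6846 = 27.87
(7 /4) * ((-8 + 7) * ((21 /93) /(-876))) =49 /108624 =0.00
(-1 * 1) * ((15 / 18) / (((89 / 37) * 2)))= -185 / 1068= -0.17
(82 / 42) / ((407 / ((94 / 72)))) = 1927 / 307692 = 0.01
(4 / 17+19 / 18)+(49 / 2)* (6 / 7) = 6821 / 306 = 22.29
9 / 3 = 3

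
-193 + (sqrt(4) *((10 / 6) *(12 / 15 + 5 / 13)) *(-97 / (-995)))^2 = -290401664981 / 1505828025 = -192.85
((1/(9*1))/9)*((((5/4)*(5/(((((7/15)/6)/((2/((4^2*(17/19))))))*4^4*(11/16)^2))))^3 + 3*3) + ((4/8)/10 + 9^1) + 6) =1470470952987435131/4952357253511557120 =0.30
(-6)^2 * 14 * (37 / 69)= 6216 / 23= 270.26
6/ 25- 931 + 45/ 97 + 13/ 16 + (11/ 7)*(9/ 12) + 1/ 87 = -21934833167/ 23629200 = -928.29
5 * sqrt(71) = 42.13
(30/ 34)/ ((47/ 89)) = 1335/ 799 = 1.67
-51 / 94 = -0.54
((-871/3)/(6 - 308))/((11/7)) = 6097/9966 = 0.61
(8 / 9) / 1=8 / 9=0.89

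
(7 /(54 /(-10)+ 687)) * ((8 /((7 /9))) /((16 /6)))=45 /1136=0.04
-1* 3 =-3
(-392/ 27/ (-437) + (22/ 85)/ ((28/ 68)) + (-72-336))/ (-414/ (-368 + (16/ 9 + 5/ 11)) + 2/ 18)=-870183551006/ 2655332175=-327.71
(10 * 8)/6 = 40/3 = 13.33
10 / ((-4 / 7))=-35 / 2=-17.50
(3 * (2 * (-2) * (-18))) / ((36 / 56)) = 336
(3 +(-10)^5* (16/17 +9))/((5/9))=-152099541/85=-1789406.36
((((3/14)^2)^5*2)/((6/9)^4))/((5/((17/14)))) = 0.00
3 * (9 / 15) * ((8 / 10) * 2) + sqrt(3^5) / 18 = 3.75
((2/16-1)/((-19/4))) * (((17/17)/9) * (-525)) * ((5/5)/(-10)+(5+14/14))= -14455/228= -63.40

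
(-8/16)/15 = -1/30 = -0.03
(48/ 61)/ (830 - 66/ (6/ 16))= 8/ 6649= 0.00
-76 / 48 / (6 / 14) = -3.69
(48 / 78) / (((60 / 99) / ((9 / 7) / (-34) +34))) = 266739 / 7735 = 34.48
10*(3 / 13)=30 / 13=2.31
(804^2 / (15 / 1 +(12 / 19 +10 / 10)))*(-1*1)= -3070476 / 79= -38866.78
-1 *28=-28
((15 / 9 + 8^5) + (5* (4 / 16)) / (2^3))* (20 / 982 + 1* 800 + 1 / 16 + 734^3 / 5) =3257752755178313779 / 1256960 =2591771221978.67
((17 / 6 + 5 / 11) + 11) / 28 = 943 / 1848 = 0.51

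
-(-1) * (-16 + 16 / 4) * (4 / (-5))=48 / 5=9.60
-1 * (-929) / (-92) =-929 / 92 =-10.10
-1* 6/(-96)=1/16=0.06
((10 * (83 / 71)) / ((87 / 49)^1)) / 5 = 8134 / 6177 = 1.32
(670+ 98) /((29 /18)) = 13824 /29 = 476.69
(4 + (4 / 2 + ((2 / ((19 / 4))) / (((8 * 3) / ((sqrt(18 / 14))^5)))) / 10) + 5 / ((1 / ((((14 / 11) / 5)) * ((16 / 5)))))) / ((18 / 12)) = 27 * sqrt(7) / 32585 + 1108 / 165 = 6.72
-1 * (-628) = 628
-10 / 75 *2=-4 / 15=-0.27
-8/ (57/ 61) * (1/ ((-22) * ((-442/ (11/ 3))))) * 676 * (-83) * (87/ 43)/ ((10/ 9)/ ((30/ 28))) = 34357518/ 97223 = 353.39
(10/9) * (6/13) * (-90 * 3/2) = -900/13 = -69.23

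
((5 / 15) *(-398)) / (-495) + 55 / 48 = 33593 / 23760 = 1.41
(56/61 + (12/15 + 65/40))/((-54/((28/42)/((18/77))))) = -209363/1185840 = -0.18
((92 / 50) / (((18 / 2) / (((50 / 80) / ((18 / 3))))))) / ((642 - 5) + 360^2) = 23 / 140655960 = 0.00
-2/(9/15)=-10/3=-3.33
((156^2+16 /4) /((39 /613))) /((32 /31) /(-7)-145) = -3237731140 /1228383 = -2635.77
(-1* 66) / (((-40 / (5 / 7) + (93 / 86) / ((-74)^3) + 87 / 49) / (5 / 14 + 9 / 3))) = 378358459248 / 92594499005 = 4.09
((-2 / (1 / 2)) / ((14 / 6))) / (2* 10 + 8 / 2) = -0.07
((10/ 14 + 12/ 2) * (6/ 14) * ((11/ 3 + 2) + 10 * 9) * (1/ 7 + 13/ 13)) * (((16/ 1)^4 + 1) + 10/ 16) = 1010328027/ 49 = 20618939.33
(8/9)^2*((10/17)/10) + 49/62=71441/85374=0.84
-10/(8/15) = -75/4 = -18.75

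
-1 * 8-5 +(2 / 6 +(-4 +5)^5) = -35 / 3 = -11.67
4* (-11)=-44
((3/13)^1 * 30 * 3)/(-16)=-135/104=-1.30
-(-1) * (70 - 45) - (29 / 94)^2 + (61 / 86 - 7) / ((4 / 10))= 871798 / 94987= 9.18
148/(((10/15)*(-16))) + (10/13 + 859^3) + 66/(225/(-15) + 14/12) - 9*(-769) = 5471364560087/8632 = 633846682.12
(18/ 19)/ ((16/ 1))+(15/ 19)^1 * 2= 249/ 152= 1.64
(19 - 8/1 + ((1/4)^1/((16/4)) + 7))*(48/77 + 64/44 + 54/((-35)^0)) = 623951/616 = 1012.91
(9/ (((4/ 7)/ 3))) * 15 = 2835/ 4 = 708.75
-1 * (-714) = 714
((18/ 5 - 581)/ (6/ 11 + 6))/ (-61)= 31757/ 21960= 1.45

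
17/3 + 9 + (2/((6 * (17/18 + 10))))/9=14.67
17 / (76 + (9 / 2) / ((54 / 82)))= 102 / 497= 0.21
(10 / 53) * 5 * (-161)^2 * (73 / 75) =3784466 / 159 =23801.67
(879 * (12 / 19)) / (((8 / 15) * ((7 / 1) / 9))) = 1338.33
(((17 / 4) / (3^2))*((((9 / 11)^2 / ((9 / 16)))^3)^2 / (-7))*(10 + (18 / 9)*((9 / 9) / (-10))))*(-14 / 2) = 206308657594368 / 15692141883605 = 13.15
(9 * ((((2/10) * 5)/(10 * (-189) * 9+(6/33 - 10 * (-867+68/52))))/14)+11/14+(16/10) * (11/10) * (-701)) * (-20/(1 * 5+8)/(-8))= -73637174457/310560640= -237.11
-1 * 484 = -484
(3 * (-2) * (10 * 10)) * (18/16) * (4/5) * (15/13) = -8100/13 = -623.08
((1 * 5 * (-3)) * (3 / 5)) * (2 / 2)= -9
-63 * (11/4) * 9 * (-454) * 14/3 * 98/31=323746038/31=10443420.58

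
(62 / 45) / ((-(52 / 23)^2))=-16399 / 60840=-0.27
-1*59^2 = -3481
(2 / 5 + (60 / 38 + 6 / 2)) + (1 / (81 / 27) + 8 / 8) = 1799 / 285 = 6.31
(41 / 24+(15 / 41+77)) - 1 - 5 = 71905 / 984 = 73.07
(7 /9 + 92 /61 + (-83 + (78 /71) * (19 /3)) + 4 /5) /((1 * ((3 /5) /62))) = -881566468 /116937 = -7538.82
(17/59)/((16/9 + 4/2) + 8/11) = 1683/26314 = 0.06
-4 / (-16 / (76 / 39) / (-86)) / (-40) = 1.05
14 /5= 2.80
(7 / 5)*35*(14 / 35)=98 / 5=19.60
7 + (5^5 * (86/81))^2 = 72226608427/6561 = 11008475.60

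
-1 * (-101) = 101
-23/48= -0.48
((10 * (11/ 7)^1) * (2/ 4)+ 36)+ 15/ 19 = 5938/ 133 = 44.65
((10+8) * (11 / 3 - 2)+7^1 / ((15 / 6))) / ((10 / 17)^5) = 58214137 / 125000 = 465.71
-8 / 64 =-1 / 8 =-0.12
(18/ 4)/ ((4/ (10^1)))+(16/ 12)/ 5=691/ 60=11.52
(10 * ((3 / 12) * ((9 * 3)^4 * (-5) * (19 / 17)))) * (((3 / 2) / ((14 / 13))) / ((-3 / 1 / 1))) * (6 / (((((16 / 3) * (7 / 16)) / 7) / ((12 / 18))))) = 9844944525 / 238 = 41365313.13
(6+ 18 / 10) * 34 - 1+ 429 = 3466 / 5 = 693.20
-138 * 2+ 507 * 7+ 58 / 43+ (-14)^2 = 149225 / 43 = 3470.35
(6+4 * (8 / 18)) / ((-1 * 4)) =-35 / 18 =-1.94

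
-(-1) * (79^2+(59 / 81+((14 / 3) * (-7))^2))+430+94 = 634460 / 81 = 7832.84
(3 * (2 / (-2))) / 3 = -1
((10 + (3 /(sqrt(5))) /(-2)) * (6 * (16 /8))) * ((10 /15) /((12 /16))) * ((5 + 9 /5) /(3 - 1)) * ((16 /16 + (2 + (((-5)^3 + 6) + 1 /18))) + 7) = -1066784 /27 + 266696 * sqrt(5) /225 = -36860.07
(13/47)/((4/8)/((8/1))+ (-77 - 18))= -0.00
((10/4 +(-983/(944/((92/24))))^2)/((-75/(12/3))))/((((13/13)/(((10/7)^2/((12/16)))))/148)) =-3125808211/7894908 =-395.93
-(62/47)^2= -3844/2209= -1.74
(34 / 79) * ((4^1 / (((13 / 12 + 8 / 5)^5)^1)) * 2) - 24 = -204889462254696 / 8545873727279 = -23.98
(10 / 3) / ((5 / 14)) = 28 / 3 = 9.33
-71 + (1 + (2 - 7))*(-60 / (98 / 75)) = 5521 / 49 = 112.67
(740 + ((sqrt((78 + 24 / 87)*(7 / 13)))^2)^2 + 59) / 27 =95.39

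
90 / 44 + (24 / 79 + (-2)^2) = 11035 / 1738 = 6.35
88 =88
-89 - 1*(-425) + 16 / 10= 1688 / 5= 337.60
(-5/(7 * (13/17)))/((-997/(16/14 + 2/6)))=2635/1905267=0.00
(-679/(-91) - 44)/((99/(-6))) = 950/429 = 2.21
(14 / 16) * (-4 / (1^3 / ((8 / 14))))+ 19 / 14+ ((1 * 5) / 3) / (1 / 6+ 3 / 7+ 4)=-757 / 2702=-0.28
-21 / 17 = -1.24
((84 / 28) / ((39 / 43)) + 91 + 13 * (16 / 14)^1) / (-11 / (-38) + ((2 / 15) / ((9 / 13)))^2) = 6879791700 / 20580833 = 334.28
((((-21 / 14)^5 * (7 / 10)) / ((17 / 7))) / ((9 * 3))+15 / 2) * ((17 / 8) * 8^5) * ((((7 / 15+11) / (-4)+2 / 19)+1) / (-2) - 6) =-1256187328 / 475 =-2644604.90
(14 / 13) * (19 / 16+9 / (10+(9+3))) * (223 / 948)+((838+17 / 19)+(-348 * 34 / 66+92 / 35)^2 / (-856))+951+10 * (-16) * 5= 28338652189757891 / 29709853773600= 953.85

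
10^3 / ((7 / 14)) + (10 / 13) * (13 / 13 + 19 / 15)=78068 / 39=2001.74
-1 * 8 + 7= -1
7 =7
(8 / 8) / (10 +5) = 1 / 15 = 0.07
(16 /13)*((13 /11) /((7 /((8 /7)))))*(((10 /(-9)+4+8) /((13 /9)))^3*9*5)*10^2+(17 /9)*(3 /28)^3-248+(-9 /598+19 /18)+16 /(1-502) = 8391337206460864429 /18339337912896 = 457559.44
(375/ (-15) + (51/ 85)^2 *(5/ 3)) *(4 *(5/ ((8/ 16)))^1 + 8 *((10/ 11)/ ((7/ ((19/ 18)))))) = -694912/ 693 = -1002.76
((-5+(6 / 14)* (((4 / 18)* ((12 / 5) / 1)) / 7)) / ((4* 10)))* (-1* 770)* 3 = 40161 / 140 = 286.86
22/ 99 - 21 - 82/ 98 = -9532/ 441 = -21.61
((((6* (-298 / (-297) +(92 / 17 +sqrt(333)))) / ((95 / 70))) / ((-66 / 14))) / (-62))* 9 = 3174220 / 3634719 +2646* sqrt(37) / 6479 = 3.36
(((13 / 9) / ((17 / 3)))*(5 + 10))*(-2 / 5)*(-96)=2496 / 17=146.82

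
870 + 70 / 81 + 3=70783 / 81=873.86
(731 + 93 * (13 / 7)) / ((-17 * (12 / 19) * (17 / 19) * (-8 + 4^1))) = 1141843 / 48552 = 23.52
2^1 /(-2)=-1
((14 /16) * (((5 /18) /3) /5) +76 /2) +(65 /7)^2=2629927 /21168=124.24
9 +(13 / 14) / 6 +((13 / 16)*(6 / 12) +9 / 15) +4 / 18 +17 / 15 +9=206807 / 10080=20.52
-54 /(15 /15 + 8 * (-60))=54 /479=0.11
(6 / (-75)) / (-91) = 2 / 2275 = 0.00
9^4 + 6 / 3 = 6563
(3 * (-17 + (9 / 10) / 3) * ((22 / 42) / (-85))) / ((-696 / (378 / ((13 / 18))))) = -148797 / 640900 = -0.23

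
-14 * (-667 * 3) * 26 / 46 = 15834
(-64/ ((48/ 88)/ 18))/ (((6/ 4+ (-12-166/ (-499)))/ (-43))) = -90634368/ 10147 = -8932.13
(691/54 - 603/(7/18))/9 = -581279/3402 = -170.86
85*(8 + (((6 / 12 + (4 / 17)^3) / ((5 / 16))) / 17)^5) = 680.00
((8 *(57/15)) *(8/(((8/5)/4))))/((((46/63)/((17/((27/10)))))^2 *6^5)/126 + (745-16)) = 1506730400/1808646327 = 0.83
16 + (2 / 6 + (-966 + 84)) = -2597 / 3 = -865.67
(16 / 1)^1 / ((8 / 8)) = 16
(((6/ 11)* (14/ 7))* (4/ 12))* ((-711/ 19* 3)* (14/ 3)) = -39816/ 209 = -190.51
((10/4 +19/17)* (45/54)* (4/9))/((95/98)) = 4018/2907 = 1.38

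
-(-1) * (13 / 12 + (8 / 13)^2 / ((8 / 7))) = 2869 / 2028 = 1.41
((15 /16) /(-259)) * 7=-15 /592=-0.03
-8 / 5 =-1.60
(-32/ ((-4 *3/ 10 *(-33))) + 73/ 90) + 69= 22771/ 330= 69.00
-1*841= -841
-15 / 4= -3.75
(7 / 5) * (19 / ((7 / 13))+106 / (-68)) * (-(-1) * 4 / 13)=16054 / 1105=14.53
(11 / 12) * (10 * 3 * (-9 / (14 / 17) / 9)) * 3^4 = -75735 / 28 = -2704.82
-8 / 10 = -4 / 5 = -0.80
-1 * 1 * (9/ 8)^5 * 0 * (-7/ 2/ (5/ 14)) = 0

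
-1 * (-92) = 92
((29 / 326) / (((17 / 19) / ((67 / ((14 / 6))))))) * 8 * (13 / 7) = 5759052 / 135779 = 42.41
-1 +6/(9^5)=-19681/19683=-1.00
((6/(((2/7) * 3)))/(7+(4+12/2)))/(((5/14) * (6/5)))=49/51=0.96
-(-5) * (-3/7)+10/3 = 25/21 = 1.19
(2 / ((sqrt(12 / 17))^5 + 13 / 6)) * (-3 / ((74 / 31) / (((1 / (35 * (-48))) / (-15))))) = -572202371 / 11965690235800 + 1935144 * sqrt(51) / 1495711279475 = -0.00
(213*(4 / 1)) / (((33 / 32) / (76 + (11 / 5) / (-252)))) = 217541728 / 3465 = 62782.61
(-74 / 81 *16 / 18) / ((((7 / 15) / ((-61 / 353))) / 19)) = 3430640 / 600453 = 5.71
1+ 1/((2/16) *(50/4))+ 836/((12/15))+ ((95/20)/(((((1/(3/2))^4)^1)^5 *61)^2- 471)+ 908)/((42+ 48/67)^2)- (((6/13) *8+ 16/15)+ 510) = 19976557629653587122638171969729/37523214108536432819043599280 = 532.38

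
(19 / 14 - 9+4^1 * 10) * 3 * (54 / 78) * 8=48924 / 91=537.63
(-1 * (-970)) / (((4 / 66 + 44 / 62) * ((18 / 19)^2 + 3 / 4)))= 119407970 / 156221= 764.35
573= 573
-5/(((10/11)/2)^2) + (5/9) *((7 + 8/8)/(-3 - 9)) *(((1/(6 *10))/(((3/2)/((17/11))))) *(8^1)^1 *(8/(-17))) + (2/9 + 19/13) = -3907924/173745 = -22.49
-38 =-38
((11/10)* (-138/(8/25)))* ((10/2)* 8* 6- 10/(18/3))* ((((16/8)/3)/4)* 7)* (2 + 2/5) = -1266265/4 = -316566.25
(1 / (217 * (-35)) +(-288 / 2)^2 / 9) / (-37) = -17498879 / 281015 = -62.27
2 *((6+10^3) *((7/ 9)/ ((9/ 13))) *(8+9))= 3112564/ 81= 38426.72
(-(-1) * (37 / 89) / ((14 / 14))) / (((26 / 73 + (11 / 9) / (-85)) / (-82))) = -169433730 / 1698743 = -99.74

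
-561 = -561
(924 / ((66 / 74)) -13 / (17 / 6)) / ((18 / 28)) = 1604.42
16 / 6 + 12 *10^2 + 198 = 4202 / 3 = 1400.67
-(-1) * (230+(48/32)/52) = 23923/104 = 230.03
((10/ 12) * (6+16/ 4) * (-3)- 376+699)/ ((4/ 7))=1043/ 2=521.50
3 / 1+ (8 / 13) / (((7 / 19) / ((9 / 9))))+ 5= 880 / 91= 9.67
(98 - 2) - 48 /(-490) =23544 /245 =96.10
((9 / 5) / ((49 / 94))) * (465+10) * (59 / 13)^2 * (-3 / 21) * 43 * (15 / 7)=-180450340650 / 405769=-444711.99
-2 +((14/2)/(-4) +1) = -11/4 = -2.75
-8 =-8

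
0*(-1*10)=0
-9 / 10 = -0.90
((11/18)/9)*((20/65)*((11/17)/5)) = 242/89505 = 0.00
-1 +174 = 173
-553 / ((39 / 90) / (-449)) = 7448910 / 13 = 572993.08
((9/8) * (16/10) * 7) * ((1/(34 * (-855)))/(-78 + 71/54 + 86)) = -189/4061725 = -0.00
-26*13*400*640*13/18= -562432000/9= -62492444.44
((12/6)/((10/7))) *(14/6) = 49/15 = 3.27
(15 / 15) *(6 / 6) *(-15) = -15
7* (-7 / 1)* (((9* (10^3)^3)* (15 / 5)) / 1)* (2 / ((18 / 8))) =-1176000000000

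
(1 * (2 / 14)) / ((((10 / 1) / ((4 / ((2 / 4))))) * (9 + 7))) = 1 / 140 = 0.01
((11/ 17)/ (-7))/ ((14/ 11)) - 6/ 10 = -5603/ 8330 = -0.67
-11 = -11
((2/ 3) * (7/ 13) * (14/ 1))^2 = 38416/ 1521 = 25.26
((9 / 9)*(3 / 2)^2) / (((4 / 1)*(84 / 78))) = 117 / 224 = 0.52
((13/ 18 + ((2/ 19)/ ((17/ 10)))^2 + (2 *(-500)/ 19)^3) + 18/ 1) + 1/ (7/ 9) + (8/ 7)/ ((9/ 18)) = -36408430899341/ 249763626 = -145771.55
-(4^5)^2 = -1048576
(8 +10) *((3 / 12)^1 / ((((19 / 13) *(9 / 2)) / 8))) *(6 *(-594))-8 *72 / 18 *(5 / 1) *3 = -379776 / 19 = -19988.21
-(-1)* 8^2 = 64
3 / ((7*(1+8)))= 1 / 21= 0.05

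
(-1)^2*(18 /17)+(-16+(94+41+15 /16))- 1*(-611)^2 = -101510401 /272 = -373200.00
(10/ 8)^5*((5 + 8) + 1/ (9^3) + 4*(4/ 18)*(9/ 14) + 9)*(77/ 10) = 791924375/ 1492992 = 530.43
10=10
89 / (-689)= -89 / 689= -0.13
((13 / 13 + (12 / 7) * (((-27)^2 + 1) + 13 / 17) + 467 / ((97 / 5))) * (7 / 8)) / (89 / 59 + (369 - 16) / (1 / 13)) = 43511851 / 178646064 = 0.24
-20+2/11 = -218/11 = -19.82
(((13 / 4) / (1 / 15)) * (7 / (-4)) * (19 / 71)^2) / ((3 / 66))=-134.41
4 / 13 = 0.31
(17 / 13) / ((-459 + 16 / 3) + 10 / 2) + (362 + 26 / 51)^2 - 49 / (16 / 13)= 47832894533575 / 364098384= 131373.54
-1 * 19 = -19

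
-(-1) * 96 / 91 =96 / 91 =1.05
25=25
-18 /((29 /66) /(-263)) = 312444 /29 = 10773.93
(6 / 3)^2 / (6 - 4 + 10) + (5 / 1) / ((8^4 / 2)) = 0.34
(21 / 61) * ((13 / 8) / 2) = 0.28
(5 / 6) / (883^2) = 5 / 4678134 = 0.00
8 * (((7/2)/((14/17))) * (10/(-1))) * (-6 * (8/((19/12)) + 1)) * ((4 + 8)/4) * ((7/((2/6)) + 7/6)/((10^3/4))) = 16422/5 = 3284.40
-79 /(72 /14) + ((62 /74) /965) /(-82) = -809540023 /52700580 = -15.36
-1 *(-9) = 9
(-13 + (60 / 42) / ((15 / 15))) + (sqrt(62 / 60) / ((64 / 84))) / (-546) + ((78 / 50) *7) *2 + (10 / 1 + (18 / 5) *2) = 4807 / 175 - sqrt(930) / 12480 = 27.47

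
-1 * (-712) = 712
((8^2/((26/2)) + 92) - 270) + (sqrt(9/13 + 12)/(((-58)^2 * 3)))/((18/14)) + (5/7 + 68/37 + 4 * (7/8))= -1124745/6734 + 7 * sqrt(2145)/1180764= -167.02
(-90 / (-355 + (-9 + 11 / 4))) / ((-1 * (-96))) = 3 / 1156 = 0.00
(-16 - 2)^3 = -5832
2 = 2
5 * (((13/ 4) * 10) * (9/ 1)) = 2925/ 2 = 1462.50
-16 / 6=-8 / 3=-2.67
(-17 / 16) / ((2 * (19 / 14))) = -119 / 304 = -0.39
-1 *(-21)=21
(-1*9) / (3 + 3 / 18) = -54 / 19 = -2.84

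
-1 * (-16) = 16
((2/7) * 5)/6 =5/21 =0.24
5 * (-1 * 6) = -30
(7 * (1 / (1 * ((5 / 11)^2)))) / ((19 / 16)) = 13552 / 475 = 28.53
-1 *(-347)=347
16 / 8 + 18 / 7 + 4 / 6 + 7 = 257 / 21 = 12.24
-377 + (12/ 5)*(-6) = -1957/ 5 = -391.40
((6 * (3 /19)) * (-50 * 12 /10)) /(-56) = 135 /133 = 1.02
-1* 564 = -564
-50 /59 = -0.85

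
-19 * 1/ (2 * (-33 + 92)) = -19/ 118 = -0.16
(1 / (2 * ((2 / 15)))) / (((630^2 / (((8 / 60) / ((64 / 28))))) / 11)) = 11 / 1814400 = 0.00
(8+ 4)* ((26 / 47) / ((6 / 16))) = 832 / 47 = 17.70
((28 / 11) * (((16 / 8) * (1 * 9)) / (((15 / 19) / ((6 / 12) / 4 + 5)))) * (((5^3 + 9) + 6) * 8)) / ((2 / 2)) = 3664416 / 11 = 333128.73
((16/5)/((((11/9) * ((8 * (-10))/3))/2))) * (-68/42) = 0.32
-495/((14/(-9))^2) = -40095/196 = -204.57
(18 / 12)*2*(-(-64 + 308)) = -732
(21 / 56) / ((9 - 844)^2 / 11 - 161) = 11 / 1854544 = 0.00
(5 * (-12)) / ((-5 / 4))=48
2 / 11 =0.18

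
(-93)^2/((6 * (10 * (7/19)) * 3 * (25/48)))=219108/875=250.41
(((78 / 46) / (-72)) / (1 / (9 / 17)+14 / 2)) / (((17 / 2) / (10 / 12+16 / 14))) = -1079 / 1751680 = -0.00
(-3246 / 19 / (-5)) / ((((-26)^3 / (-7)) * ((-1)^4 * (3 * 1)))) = 3787 / 834860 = 0.00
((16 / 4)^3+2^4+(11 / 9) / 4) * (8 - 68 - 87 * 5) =-159005 / 4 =-39751.25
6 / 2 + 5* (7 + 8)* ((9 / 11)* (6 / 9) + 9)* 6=47283 / 11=4298.45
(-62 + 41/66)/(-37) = 4051/2442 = 1.66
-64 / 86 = -32 / 43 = -0.74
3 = 3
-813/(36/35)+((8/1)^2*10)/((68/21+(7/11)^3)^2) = -84557399337005/114569274252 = -738.05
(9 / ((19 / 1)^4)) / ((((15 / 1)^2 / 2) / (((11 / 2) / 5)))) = 11 / 16290125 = 0.00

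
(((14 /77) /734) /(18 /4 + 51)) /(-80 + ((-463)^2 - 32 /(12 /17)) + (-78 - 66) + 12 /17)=34 /1630977885911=0.00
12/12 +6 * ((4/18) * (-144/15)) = -11.80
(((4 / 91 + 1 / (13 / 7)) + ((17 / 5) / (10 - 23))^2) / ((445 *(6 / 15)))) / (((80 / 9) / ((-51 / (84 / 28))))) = -184059 / 26321750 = -0.01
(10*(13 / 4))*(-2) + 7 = -58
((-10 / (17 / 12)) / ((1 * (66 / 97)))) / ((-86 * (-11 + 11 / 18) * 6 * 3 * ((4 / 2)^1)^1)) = -485 / 1503667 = -0.00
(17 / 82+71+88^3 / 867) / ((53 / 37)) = 2254895329 / 3767982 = 598.44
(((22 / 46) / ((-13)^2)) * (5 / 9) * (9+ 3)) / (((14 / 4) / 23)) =440 / 3549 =0.12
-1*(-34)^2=-1156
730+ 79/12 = 8839/12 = 736.58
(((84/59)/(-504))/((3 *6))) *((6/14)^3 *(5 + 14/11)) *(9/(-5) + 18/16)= 1863/35617120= 0.00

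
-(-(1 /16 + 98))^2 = -2461761 /256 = -9616.25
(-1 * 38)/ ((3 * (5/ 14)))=-532/ 15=-35.47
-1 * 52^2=-2704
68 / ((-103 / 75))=-5100 / 103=-49.51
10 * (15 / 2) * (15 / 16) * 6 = 3375 / 8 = 421.88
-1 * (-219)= 219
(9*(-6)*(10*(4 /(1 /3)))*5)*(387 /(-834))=2089800 /139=15034.53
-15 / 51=-5 / 17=-0.29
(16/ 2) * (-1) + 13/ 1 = 5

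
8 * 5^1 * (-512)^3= -5368709120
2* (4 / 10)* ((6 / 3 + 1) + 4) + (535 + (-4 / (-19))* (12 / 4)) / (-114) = 9763 / 10830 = 0.90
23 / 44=0.52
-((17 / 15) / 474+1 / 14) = -0.07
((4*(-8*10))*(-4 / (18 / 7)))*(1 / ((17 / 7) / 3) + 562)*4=171584000 / 153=1121464.05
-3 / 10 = -0.30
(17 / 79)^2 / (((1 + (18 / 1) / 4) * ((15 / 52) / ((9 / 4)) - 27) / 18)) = -101439 / 17986562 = -0.01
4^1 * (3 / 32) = 3 / 8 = 0.38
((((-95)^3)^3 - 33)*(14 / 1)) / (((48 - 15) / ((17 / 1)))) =-149999359514457039104 / 33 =-4545435136801728457.70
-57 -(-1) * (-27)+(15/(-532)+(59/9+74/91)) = -4771591/62244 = -76.66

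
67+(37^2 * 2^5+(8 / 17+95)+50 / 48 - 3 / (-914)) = 43971.52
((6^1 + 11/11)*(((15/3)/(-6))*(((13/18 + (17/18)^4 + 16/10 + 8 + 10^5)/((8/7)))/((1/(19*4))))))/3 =-48871760881223/3779136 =-12931993.15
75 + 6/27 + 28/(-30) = 3343/45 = 74.29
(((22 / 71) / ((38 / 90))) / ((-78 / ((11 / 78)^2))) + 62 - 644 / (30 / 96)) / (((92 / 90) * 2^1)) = -1066311009177 / 1090661104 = -977.67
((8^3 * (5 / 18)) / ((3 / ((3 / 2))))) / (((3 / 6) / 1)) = 1280 / 9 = 142.22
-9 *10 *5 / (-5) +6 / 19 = 1716 / 19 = 90.32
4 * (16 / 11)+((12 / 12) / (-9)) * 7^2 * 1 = 37 / 99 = 0.37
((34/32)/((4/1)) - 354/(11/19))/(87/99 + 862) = -1290831/1822400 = -0.71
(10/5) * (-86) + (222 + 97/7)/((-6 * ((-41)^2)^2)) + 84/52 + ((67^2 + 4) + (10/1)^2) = 6823500701765/1542865506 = 4422.62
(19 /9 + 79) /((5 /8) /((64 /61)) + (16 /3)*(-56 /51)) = -6353920 /412087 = -15.42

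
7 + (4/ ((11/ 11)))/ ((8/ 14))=14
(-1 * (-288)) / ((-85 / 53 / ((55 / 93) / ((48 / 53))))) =-61798 / 527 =-117.26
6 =6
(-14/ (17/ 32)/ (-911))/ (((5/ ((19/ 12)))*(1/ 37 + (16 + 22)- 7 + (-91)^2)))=11248/ 10206320175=0.00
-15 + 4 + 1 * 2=-9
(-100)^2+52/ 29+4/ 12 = 870185/ 87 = 10002.13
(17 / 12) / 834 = 17 / 10008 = 0.00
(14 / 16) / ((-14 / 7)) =-7 / 16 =-0.44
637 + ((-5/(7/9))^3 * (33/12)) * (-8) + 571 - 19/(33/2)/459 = 36642003784/5195421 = 7052.75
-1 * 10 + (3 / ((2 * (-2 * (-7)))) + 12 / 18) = -775 / 84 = -9.23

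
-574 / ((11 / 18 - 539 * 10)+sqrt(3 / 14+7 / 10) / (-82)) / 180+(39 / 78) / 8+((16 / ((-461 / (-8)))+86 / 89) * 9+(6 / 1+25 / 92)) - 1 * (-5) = 188350593414298106187237 / 8359851520968695498896 - 423612 * sqrt(70) / 2768406228365215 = 22.53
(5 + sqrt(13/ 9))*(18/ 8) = 3*sqrt(13)/ 4 + 45/ 4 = 13.95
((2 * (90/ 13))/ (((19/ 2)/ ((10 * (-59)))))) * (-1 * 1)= 859.92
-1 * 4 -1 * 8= -12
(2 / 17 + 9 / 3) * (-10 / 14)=-265 / 119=-2.23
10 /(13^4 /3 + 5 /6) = 60 /57127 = 0.00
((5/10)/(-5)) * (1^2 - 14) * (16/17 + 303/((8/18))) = 887.50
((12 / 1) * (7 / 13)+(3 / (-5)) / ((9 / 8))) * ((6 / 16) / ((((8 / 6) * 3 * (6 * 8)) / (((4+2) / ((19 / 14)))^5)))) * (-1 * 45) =-28327324536 / 32189287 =-880.02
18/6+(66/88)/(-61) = 729/244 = 2.99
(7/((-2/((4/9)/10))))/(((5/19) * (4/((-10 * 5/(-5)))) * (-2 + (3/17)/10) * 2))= 2261/6066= 0.37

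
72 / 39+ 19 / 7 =4.56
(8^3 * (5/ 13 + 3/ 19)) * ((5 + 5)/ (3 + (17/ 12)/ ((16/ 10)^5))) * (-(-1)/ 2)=134888816640/ 304494931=442.99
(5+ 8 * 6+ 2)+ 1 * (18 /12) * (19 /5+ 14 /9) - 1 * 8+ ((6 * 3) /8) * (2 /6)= 3347 /60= 55.78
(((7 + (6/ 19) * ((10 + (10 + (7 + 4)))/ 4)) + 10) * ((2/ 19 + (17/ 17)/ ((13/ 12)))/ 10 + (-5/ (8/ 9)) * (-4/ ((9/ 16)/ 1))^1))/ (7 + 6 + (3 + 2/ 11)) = 402604983/ 8353540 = 48.20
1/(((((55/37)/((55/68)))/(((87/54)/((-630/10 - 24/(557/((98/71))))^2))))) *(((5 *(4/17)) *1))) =1678134669257/8955508721715360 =0.00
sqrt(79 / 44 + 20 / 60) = sqrt(9273) / 66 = 1.46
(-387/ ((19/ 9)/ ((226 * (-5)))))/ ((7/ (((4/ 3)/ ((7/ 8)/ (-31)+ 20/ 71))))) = 92401853760/ 593579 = 155669.01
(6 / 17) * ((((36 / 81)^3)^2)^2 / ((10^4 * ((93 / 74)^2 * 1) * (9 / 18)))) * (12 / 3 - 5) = -22968008704 / 8651346257793931875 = -0.00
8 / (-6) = -4 / 3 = -1.33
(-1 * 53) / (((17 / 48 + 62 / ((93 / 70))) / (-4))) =10176 / 2257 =4.51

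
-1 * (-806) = 806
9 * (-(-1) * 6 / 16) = 3.38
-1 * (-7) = 7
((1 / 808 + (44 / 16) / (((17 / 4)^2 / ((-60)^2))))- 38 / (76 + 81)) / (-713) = -20085162317 / 26139566792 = -0.77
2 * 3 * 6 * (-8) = -288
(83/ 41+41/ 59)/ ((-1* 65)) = -506/ 12095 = -0.04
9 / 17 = 0.53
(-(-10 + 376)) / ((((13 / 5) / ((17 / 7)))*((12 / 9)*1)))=-46665 / 182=-256.40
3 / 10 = 0.30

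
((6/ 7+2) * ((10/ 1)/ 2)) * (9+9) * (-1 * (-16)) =28800/ 7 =4114.29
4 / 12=1 / 3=0.33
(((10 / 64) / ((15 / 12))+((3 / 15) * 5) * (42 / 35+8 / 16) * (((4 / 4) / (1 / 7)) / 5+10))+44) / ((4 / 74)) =469937 / 400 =1174.84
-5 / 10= -0.50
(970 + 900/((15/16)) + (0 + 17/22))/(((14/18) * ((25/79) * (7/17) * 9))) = 57046611/26950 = 2116.76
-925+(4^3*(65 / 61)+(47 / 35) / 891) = -1629881158 / 1902285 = -856.80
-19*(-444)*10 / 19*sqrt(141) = 4440*sqrt(141) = 52722.08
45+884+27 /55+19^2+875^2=42180352 /55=766915.49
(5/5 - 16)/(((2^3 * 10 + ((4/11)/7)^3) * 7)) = -978285/36522704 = -0.03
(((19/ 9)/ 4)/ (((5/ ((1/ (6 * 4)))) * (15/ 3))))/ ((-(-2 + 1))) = 0.00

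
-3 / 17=-0.18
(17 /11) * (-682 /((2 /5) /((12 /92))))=-7905 /23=-343.70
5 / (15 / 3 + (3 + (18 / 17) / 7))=119 / 194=0.61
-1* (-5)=5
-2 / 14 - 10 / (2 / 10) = -351 / 7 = -50.14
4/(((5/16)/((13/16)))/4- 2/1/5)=-1040/79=-13.16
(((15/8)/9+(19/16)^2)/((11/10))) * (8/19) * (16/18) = 565/1026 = 0.55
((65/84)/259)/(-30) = -13/130536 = -0.00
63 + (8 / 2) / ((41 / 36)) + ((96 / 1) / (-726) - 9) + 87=716269 / 4961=144.38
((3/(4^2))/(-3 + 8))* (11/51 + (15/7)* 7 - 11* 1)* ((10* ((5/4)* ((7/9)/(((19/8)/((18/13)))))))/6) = 7525/50388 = 0.15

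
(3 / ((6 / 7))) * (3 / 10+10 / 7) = 121 / 20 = 6.05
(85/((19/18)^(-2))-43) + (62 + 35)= 48181/324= 148.71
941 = 941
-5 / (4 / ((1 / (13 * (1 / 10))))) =-25 / 26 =-0.96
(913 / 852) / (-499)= -0.00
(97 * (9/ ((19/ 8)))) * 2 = 13968/ 19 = 735.16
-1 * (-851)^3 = 616295051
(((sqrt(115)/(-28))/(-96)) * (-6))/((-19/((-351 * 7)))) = -351 * sqrt(115)/1216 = -3.10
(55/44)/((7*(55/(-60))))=-15/77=-0.19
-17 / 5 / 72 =-17 / 360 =-0.05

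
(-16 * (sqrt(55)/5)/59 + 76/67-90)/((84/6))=-2977/469-8 * sqrt(55)/2065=-6.38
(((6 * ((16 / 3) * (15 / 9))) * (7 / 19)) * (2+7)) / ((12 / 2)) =560 / 19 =29.47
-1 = -1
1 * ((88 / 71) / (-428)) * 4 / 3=-88 / 22791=-0.00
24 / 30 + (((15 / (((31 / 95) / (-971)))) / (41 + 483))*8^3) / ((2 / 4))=-1771087756 / 20305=-87224.22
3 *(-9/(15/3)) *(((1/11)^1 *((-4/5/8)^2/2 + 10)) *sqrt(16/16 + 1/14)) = -54027 *sqrt(210)/154000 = -5.08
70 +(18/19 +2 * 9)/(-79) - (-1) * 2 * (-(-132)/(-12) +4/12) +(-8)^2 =506258/4503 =112.43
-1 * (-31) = 31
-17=-17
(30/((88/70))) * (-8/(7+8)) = -140/11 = -12.73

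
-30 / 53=-0.57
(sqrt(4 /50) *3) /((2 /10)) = 3 *sqrt(2) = 4.24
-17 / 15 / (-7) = 17 / 105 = 0.16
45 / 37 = 1.22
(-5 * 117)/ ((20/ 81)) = -9477/ 4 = -2369.25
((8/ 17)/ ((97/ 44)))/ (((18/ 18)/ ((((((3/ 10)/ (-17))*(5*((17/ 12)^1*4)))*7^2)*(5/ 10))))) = -4312/ 1649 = -2.61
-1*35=-35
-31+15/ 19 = -574/ 19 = -30.21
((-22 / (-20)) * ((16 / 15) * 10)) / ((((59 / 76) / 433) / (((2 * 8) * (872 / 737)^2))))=6405815468032 / 43700415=146584.77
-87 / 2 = -43.50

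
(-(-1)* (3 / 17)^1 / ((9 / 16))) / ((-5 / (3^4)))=-432 / 85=-5.08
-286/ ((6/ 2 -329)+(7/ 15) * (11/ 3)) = 12870/ 14593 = 0.88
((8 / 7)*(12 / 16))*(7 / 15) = 2 / 5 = 0.40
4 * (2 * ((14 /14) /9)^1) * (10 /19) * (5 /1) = 400 /171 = 2.34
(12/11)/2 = 6/11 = 0.55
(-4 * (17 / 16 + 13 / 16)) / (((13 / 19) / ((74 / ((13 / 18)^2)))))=-1555.11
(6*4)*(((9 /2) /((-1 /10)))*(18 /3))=-6480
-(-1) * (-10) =-10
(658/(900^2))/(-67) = -329/27135000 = -0.00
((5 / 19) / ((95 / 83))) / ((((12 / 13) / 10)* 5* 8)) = 1079 / 17328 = 0.06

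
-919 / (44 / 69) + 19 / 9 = -569863 / 396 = -1439.05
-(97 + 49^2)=-2498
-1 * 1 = -1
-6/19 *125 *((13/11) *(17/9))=-55250/627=-88.12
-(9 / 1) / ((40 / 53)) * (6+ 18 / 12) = -1431 / 16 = -89.44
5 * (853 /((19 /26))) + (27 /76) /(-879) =129963071 /22268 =5836.32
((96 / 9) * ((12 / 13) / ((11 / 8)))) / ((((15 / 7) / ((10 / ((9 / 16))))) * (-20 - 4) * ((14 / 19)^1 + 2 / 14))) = -3813376 / 1355211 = -2.81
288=288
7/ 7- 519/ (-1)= 520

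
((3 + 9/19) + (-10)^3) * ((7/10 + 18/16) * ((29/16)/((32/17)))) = -340707863/194560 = -1751.17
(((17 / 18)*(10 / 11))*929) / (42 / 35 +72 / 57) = 7501675 / 23166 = 323.82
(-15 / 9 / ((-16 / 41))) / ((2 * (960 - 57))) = 205 / 86688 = 0.00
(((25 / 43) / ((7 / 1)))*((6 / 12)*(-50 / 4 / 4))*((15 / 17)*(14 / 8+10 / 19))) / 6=-540625 / 12444544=-0.04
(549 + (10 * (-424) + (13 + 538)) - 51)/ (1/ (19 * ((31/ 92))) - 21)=1879499/ 12277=153.09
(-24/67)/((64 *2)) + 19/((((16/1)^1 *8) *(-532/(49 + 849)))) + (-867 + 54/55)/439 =-6453235139/2898945280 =-2.23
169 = 169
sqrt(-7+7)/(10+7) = 0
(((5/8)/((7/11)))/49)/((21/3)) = 55/19208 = 0.00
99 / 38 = 2.61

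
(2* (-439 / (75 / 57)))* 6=-100092 / 25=-4003.68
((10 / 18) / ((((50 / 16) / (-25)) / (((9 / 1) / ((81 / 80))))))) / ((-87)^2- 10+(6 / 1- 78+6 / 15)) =-0.01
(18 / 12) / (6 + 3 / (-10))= 5 / 19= 0.26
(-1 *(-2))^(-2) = 1/ 4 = 0.25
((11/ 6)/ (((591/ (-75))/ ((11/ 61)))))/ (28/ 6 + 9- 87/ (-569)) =-344245/ 113392412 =-0.00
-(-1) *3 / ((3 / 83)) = 83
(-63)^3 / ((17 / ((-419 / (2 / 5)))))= 523848465 / 34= 15407307.79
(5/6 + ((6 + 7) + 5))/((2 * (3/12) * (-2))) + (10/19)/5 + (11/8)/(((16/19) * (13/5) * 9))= -5309105/284544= -18.66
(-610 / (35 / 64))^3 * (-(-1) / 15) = -476013658112 / 5145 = -92519661.44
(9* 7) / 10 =63 / 10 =6.30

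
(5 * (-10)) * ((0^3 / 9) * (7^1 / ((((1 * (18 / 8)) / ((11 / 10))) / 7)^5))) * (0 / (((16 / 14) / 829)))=0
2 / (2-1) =2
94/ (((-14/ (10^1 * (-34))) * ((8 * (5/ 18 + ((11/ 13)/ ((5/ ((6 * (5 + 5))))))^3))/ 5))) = 394965675/ 289872863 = 1.36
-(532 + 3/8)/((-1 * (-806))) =-0.66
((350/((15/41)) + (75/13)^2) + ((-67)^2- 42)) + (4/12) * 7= 919239/169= 5439.28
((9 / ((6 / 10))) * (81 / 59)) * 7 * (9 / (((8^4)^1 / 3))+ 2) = 69902595 / 241664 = 289.26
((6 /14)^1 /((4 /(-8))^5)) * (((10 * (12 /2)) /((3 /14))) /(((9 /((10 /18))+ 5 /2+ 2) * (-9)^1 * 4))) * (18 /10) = 640 /69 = 9.28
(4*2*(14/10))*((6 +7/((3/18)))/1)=537.60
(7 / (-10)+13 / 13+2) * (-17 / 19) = -391 / 190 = -2.06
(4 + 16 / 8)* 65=390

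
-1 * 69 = -69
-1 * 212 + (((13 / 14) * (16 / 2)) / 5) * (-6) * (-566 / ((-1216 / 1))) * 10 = -67429 / 266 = -253.49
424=424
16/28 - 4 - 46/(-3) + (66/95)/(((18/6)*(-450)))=1781173/149625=11.90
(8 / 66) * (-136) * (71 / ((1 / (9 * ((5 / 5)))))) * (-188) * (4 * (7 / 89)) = 609950208 / 979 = 623033.92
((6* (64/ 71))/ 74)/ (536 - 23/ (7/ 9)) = 1344/ 9312715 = 0.00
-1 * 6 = -6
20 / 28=5 / 7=0.71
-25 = -25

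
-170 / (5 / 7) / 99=-238 / 99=-2.40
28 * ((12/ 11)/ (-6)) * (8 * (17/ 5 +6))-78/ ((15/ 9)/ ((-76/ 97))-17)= -90847096/ 239855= -378.76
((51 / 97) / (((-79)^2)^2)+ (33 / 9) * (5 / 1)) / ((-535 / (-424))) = 88106641290112 / 6063943360485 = 14.53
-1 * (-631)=631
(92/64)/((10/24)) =69/20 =3.45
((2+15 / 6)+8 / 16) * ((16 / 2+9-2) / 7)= 75 / 7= 10.71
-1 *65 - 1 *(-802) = 737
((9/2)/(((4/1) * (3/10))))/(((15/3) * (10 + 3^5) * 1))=3/1012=0.00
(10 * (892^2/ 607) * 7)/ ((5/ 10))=111392960/ 607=183513.94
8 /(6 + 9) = 8 /15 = 0.53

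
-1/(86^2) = -1/7396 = -0.00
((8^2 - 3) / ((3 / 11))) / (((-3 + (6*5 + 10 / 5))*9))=671 / 783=0.86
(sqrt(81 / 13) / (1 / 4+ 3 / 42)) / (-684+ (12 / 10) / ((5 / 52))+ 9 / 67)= -6700*sqrt(13) / 2088489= -0.01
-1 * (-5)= 5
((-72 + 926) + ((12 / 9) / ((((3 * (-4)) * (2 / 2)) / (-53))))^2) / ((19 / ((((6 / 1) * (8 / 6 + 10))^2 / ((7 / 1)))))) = 332849392 / 10773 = 30896.63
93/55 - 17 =-842/55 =-15.31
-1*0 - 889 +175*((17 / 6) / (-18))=-98987 / 108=-916.55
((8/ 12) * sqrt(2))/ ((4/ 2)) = sqrt(2)/ 3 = 0.47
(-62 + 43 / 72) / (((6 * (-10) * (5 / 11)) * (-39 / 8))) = -48631 / 105300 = -0.46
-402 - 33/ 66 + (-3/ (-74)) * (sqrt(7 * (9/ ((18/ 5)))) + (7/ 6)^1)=-59563/ 148 + 3 * sqrt(70)/ 148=-402.28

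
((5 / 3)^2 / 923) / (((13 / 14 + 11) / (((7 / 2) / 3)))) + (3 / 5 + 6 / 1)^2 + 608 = 67791704848 / 104045175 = 651.56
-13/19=-0.68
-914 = -914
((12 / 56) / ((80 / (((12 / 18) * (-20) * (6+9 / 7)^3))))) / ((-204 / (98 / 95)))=2601 / 37240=0.07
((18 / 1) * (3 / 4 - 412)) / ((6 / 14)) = -34545 / 2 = -17272.50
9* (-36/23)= -324/23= -14.09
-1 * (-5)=5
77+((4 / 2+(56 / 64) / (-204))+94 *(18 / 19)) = 5210843 / 31008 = 168.05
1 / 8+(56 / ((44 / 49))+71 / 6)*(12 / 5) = 178.20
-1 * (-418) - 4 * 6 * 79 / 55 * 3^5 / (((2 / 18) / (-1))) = 4169542 / 55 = 75809.85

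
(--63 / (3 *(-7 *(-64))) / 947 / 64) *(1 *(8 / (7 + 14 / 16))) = 1 / 1272768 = 0.00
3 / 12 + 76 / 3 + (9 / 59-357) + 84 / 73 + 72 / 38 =-322309453 / 981996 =-328.22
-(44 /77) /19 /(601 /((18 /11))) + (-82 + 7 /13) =-931140453 /11430419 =-81.46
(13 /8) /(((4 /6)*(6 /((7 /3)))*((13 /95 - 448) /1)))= -8645 /4084512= -0.00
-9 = -9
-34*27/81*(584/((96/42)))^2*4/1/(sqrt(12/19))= -3723793.93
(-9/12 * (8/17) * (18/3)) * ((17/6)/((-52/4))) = 6/13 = 0.46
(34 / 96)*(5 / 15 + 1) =17 / 36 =0.47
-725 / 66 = -10.98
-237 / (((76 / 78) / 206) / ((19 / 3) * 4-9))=-15549807 / 19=-818410.89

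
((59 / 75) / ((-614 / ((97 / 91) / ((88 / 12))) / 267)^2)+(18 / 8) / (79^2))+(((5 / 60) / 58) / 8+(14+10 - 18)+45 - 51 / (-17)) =54.00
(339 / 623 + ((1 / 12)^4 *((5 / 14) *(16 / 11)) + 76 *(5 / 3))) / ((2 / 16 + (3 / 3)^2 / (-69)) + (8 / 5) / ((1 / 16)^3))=37122705985 / 1912505897412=0.02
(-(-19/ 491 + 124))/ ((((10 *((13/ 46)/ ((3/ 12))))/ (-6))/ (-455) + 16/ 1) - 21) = 29397795/ 1184783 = 24.81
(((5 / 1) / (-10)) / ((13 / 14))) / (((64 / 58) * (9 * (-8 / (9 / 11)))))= 203 / 36608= 0.01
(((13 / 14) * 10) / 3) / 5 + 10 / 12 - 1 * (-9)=439 / 42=10.45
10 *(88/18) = 440/9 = 48.89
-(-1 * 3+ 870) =-867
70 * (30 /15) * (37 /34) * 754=1952860 /17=114874.12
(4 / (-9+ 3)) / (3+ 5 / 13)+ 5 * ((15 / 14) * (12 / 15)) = 1889 / 462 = 4.09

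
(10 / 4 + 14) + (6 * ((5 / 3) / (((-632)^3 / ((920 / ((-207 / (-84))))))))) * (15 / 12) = 780972901 / 47331744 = 16.50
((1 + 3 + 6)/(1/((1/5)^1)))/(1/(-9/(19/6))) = -108/19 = -5.68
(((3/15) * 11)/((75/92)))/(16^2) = 253/24000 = 0.01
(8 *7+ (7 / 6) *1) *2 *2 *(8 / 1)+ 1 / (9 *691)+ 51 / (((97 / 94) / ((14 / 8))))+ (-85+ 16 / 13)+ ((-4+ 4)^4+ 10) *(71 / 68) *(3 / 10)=978643951373 / 533266812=1835.19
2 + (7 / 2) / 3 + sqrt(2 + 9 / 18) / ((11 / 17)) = 17 * sqrt(10) / 22 + 19 / 6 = 5.61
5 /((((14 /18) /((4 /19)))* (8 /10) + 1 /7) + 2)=1575 /1606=0.98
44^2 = 1936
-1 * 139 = -139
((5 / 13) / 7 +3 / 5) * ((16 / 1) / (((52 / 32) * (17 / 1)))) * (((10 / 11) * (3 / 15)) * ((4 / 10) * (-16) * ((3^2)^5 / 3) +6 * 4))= -48041299968 / 5530525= -8686.57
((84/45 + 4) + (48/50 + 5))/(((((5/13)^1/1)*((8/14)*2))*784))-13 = -4356469/336000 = -12.97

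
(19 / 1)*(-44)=-836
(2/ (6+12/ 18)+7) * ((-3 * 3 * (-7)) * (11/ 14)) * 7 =50589/ 20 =2529.45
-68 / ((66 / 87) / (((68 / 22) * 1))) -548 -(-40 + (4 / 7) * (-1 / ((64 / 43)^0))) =-664460 / 847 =-784.49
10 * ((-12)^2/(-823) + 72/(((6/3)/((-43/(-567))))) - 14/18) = 307190/17283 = 17.77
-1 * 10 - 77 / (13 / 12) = -1054 / 13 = -81.08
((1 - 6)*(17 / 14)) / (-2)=85 / 28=3.04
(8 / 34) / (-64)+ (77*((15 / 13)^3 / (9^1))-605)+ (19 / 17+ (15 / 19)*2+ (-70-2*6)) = -7620462303 / 11354096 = -671.16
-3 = -3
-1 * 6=-6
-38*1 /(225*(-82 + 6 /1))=1 /450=0.00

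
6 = 6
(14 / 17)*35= 490 / 17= 28.82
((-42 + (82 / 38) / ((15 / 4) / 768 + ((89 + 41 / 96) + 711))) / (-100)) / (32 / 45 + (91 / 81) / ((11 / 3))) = 291371522409 / 705933352430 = 0.41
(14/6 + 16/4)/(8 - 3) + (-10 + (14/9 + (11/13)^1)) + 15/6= -4483/1170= -3.83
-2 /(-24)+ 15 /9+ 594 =2383 /4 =595.75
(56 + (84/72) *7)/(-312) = -385/1872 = -0.21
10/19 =0.53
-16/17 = -0.94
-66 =-66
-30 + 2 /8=-119 /4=-29.75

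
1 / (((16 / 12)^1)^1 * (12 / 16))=1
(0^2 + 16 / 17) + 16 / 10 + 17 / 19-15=-18676 / 1615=-11.56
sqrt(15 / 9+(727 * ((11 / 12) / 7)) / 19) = sqrt(4252143) / 798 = 2.58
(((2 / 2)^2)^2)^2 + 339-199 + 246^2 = 60657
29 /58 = 1 /2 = 0.50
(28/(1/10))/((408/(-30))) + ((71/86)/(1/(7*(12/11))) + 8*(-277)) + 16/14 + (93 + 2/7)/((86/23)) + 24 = -245432983/112574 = -2180.19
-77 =-77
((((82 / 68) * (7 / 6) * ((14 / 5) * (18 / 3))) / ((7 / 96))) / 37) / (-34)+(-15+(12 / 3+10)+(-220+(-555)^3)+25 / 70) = -127960850322499 / 748510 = -170954095.90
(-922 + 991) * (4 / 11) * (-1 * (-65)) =1630.91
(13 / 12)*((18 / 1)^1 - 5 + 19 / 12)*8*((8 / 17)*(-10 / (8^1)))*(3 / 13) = -875 / 51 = -17.16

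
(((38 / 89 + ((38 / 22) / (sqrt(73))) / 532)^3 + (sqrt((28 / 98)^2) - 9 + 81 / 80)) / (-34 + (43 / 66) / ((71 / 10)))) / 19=2086269119726859 / 176298710064849680 - 6389876422725*sqrt(73) / 169245176954749491904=0.01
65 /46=1.41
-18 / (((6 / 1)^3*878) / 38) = -19 / 5268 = -0.00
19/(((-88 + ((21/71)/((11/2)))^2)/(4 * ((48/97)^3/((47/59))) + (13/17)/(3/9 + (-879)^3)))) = -10476788679005002650462045/79748097116147717895104528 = -0.13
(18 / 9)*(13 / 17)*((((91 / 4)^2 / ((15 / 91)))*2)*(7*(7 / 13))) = 36924979 / 1020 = 36200.96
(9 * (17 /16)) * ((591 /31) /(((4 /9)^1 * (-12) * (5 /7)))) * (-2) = 1898883 /19840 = 95.71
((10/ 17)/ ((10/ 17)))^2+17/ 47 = 64/ 47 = 1.36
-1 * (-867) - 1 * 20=847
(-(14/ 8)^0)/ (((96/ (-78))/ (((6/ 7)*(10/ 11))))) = 195/ 308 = 0.63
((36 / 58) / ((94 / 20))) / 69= 60 / 31349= 0.00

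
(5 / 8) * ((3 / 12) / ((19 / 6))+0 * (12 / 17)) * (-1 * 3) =-45 / 304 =-0.15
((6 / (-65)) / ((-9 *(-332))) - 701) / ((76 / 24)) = -221.37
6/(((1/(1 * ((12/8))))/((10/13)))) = 90/13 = 6.92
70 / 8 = 35 / 4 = 8.75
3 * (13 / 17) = 2.29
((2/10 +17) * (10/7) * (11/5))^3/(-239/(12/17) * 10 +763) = -40636345728/674723875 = -60.23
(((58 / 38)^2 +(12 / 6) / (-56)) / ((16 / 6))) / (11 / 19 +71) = 69561 / 5788160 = 0.01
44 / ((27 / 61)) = 99.41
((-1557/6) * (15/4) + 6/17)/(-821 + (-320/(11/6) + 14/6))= 4365801/4457536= 0.98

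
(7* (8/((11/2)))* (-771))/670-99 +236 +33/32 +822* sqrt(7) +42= 2343.12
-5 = -5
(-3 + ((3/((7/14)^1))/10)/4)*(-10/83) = 57/166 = 0.34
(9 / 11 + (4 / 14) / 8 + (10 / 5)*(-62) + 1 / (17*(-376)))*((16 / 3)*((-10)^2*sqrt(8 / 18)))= -24244247600 / 553707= -43785.34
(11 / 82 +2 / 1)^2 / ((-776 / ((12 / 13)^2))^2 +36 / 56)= 17364375 / 3162153644281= 0.00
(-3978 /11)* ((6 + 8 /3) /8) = -8619 /22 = -391.77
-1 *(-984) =984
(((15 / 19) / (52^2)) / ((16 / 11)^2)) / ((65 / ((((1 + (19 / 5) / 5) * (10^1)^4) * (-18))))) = -898425 / 1335776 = -0.67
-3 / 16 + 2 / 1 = 29 / 16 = 1.81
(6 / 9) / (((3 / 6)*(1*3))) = 4 / 9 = 0.44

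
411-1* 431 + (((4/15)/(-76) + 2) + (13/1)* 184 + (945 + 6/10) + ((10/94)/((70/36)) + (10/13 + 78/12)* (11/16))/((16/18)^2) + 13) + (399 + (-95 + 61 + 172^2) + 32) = 16636000750543/499279872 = 33319.99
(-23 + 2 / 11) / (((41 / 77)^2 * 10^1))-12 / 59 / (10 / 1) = -8.07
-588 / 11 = -53.45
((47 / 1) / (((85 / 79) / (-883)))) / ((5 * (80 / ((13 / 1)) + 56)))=-42621527 / 343400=-124.12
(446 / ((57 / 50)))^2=497290000 / 3249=153059.40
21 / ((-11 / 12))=-252 / 11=-22.91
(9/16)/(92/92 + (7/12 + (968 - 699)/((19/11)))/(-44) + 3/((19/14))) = -5643/3433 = -1.64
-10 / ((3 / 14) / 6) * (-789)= 220920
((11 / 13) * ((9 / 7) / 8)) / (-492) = -33 / 119392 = -0.00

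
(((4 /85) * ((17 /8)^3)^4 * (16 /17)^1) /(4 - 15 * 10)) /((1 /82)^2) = -3388885746654769 /195957882880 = -17293.95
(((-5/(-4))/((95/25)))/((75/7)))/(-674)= -7/153672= -0.00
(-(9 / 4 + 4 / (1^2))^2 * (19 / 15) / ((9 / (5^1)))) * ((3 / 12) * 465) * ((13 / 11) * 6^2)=-23928125 / 176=-135955.26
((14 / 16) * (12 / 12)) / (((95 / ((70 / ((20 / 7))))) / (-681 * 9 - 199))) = -271313 / 190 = -1427.96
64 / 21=3.05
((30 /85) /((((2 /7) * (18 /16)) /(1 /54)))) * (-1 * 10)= -0.20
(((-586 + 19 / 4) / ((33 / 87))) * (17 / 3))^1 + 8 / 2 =-381899 / 44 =-8679.52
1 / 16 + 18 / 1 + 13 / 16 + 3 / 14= 19.09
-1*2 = -2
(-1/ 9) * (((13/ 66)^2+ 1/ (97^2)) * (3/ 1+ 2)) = -7972385/ 368870436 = -0.02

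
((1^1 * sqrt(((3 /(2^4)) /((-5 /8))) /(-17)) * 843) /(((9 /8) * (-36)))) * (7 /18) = -1967 * sqrt(510) /41310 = -1.08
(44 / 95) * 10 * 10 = 880 / 19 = 46.32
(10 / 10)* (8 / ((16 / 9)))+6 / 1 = 21 / 2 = 10.50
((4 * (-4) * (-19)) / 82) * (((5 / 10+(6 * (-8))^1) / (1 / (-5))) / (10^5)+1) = 152361 / 41000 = 3.72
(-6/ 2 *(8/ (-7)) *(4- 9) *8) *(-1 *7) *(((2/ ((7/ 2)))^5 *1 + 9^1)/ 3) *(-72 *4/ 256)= -54823320/ 16807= -3261.93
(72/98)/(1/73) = 2628/49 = 53.63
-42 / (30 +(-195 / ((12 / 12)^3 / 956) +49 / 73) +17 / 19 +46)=29127 / 129228478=0.00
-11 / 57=-0.19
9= 9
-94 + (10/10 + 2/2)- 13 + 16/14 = -727/7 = -103.86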